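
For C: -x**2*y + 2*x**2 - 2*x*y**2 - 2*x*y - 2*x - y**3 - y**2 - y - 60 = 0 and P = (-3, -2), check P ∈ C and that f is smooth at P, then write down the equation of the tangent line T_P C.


Tangent line at P: -30*x - 36*y - 162 = 0.

Step 1: f(-3, -2) = 0, so P lies on C.
Step 2: partial derivatives
  f_x(x, y) = -2*x*y + 4*x - 2*y**2 - 2*y - 2, f_y(x, y) = -x**2 - 4*x*y - 2*x - 3*y**2 - 2*y - 1.
  f_x(P) = -30, f_y(P) = -36 (gradient nonzero, so P is smooth).
Step 3: tangent line at P: -30·(x − -3) + -36·(y − -2) = 0.
Expanding: -30*x - 36*y - 162 = 0.


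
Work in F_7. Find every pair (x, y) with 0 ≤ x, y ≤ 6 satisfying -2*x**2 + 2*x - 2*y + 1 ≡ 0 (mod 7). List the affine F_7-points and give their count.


Affine F_7-points: {(0, 4), (1, 4), (2, 2), (3, 5), (4, 6), (5, 5), (6, 2)}; count = 7.

For each of the 49 pairs (x, y) ∈ F_7², evaluate f(x, y) mod 7. Record the zeros.
  x = 0: [0↦1, 1↦6, 2↦4, 3↦2, 4↦0, 5↦5, 6↦3]  zeros at y ∈ {4}
  x = 1: [0↦1, 1↦6, 2↦4, 3↦2, 4↦0, 5↦5, 6↦3]  zeros at y ∈ {4}
  x = 2: [0↦4, 1↦2, 2↦0, 3↦5, 4↦3, 5↦1, 6↦6]  zeros at y ∈ {2}
  x = 3: [0↦3, 1↦1, 2↦6, 3↦4, 4↦2, 5↦0, 6↦5]  zeros at y ∈ {5}
  x = 4: [0↦5, 1↦3, 2↦1, 3↦6, 4↦4, 5↦2, 6↦0]  zeros at y ∈ {6}
  x = 5: [0↦3, 1↦1, 2↦6, 3↦4, 4↦2, 5↦0, 6↦5]  zeros at y ∈ {5}
  x = 6: [0↦4, 1↦2, 2↦0, 3↦5, 4↦3, 5↦1, 6↦6]  zeros at y ∈ {2}
Collecting zeros: affine points = {(0, 4), (1, 4), (2, 2), (3, 5), (4, 6), (5, 5), (6, 2)}.
Total count |C(F_7)_aff| = 7.


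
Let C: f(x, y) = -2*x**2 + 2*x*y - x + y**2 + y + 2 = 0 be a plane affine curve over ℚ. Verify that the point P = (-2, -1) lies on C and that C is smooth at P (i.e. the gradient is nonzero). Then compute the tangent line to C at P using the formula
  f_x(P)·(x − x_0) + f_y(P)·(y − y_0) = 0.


Tangent line at P: 5*x - 5*y + 5 = 0.

Step 1: f(-2, -1) = 0, so P lies on C.
Step 2: partial derivatives
  f_x(x, y) = -4*x + 2*y - 1, f_y(x, y) = 2*x + 2*y + 1.
  f_x(P) = 5, f_y(P) = -5 (gradient nonzero, so P is smooth).
Step 3: tangent line at P: 5·(x − -2) + -5·(y − -1) = 0.
Expanding: 5*x - 5*y + 5 = 0.


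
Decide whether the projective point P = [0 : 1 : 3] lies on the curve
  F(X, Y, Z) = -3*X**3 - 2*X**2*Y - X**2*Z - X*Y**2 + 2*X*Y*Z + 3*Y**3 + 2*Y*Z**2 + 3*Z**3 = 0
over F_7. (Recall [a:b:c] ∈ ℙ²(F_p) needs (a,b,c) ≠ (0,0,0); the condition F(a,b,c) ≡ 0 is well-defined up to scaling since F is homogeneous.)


F(0,1,3) ≡ 4 (mod 7); P is NOT on the curve.

Evaluate F(0, 1, 3) term-by-term (mod 7).
  -3*X**3 ↦ -3·0·1·1 = 0
  -2*X**2*Y ↦ -2·0·1·1 = 0
  -X**2*Z ↦ -1·0·1·3 = 0
  -X*Y**2 ↦ -1·0·1·1 = 0
  2*X*Y*Z ↦ 2·0·1·3 = 0
  3*Y**3 ↦ 3·1·1·1 = 3
  2*Y*Z**2 ↦ 2·1·1·9 = 18
  3*Z**3 ↦ 3·1·1·27 = 81
Sum: F(0, 1, 3) = (0) + (0) + (0) + (0) + (0) + (3) + (18) + (81) = 102.
Reducing mod 7: 102 ≡ 4 (mod 7).
Since F(a, b, c) ≡ 4 ≠ 0 (mod 7), P does NOT lie on the curve.


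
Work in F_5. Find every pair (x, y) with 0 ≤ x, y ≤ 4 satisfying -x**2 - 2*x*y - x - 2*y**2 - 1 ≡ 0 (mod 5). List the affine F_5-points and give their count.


Affine F_5-points: {(1, 2), (2, 4), (4, 2), (4, 4)}; count = 4.

For each of the 25 pairs (x, y) ∈ F_5², evaluate f(x, y) mod 5. Record the zeros.
  x = 0: [0↦4, 1↦2, 2↦1, 3↦1, 4↦2]  zeros at y ∈ ∅
  x = 1: [0↦2, 1↦3, 2↦0, 3↦3, 4↦2]  zeros at y ∈ {2}
  x = 2: [0↦3, 1↦2, 2↦2, 3↦3, 4↦0]  zeros at y ∈ {4}
  x = 3: [0↦2, 1↦4, 2↦2, 3↦1, 4↦1]  zeros at y ∈ ∅
  x = 4: [0↦4, 1↦4, 2↦0, 3↦2, 4↦0]  zeros at y ∈ {2, 4}
Collecting zeros: affine points = {(1, 2), (2, 4), (4, 2), (4, 4)}.
Total count |C(F_5)_aff| = 4.


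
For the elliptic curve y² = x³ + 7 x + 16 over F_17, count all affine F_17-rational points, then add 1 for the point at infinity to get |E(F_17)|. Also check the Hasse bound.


Affine points = {(0, 4), (0, 13), (2, 2), (2, 15), (3, 8), (3, 9), (6, 6), (6, 11), (7, 0), (9, 3), (9, 14), (10, 7), (10, 10), (11, 8), (11, 9), (12, 3), (12, 14), (13, 3), (13, 14), (14, 6), (14, 11), (16, 5), (16, 12)}; affine count = 23; |E(F_17)| = 24.

Discriminant check: Δ ∝ 4a³ + 27b² = 4·7³ + 27·16² = 4·343 + 27·256 ≡ 5 (mod 17). Nonzero ⇒ E is nonsingular.
For each x ∈ F_17, compute rhs = x³ + 7·x + 16 mod 17, then count y ∈ F_17 with y² ≡ rhs.
  x = 0: rhs = 16, matching y values: 4, 13 (2 points).
  x = 1: rhs = 7, matching y values: none (0 points).
  x = 2: rhs = 4, matching y values: 2, 15 (2 points).
  x = 3: rhs = 13, matching y values: 8, 9 (2 points).
  x = 4: rhs = 6, matching y values: none (0 points).
  x = 5: rhs = 6, matching y values: none (0 points).
  x = 6: rhs = 2, matching y values: 6, 11 (2 points).
  x = 7: rhs = 0, matching y values: 0 (1 points).
  x = 8: rhs = 6, matching y values: none (0 points).
  x = 9: rhs = 9, matching y values: 3, 14 (2 points).
  x = 10: rhs = 15, matching y values: 7, 10 (2 points).
  x = 11: rhs = 13, matching y values: 8, 9 (2 points).
  x = 12: rhs = 9, matching y values: 3, 14 (2 points).
  x = 13: rhs = 9, matching y values: 3, 14 (2 points).
  x = 14: rhs = 2, matching y values: 6, 11 (2 points).
  x = 15: rhs = 11, matching y values: none (0 points).
  x = 16: rhs = 8, matching y values: 5, 12 (2 points).
Total affine count: 23.
Full point count |E(F_17)| = 23 + 1 = 24.
Hasse bound: |24 − (17+1)| = |6| = 6 ≤ 2√17 ≈ 8.2462 ✓.


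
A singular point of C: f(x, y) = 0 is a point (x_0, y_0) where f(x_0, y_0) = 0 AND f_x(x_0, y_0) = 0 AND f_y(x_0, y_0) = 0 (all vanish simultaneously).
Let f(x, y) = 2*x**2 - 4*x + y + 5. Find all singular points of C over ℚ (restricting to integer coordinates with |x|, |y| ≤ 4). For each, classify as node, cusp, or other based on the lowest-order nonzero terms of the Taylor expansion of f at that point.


No singular points in the scanned grid; C is smooth there.

Compute partial derivatives:
  f_x = 4*x - 4.
  f_y = 1.
f_y = 1 is a nonzero constant, so f_y never vanishes: no point (x, y) can satisfy f = f_x = f_y = 0. In particular no (x, y) ∈ {−4, ..., 4}² is singular; the curve is smooth.


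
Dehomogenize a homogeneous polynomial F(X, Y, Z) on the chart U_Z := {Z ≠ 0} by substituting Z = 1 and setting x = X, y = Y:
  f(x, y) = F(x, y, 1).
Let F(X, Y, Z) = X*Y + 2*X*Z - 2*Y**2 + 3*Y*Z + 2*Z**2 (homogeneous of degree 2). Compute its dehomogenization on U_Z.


f(x, y) = x*y + 2*x - 2*y**2 + 3*y + 2

On U_Z we set Z = 1. Each monomial c·X^i·Y^j·Z^k in F becomes c·x^i·y^j·1^k = c·x^i·y^j.
Substituting Z = 1: F(X, Y, 1) = x*y + 2*x - 2*y**2 + 3*y + 2.
Note: deg(f) ≤ deg(F) = 2; strict inequality happens when F is divisible by Z (lost terms).


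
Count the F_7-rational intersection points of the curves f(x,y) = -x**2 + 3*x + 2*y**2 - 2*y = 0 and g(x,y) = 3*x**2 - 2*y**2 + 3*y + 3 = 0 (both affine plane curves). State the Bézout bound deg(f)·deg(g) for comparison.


Common zeros: {(4, 2)}; count = 1; Bézout bound = 4.

deg(f) = 2, deg(g) = 2, so Bézout bound = 4.
Scan x ∈ F_7. For each x, list the y ∈ F_7 with f(x, y) ≡ 0 and those with g(x, y) ≡ 0 (mod 7); the common zeros in that column are the intersection.
  x = 0: f ≡ 0 at y ∈ {0, 1}; g ≡ 0 at y ∈ ∅; common: ∅.
  x = 1: f ≡ 0 at y ∈ {3, 5}; g ≡ 0 at y ∈ {1, 4}; common: ∅.
  x = 2: f ≡ 0 at y ∈ {3, 5}; g ≡ 0 at y ∈ ∅; common: ∅.
  x = 3: f ≡ 0 at y ∈ {0, 1}; g ≡ 0 at y ∈ {2, 3}; common: ∅.
  x = 4: f ≡ 0 at y ∈ {2, 6}; g ≡ 0 at y ∈ {2, 3}; common: {2}.
  x = 5: f ≡ 0 at y ∈ {4}; g ≡ 0 at y ∈ ∅; common: ∅.
  x = 6: f ≡ 0 at y ∈ {2, 6}; g ≡ 0 at y ∈ {1, 4}; common: ∅.
Collecting: common zeros = {(4, 2)}, so the count is 1.
Comparison with the Bézout bound: 1 ≤ 4 = deg(f)·deg(g), as expected for curves with no common component (the affine F_7-count falls short of the bound because intersections may lie at infinity, over extension fields, or carry multiplicity).


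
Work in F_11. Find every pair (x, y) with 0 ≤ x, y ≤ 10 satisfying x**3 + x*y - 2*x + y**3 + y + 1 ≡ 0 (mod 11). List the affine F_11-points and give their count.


Affine F_11-points: {(0, 2), (1, 0), (1, 3), (1, 8), (3, 0), (4, 3), (6, 3), (6, 4), (7, 0), (7, 5), (7, 6), (10, 4)}; count = 12.

For each of the 121 pairs (x, y) ∈ F_11², evaluate f(x, y) mod 11. Record the zeros.
  x = 0: [0↦1, 1↦3, 2↦0, 3↦9, 4↦3, 5↦10, 6↦3, 7↦10, 8↦4, 9↦2, 10↦10]  zeros at y ∈ {2}
  x = 1: [0↦0, 1↦3, 2↦1, 3↦0, 4↦6, 5↦3, 6↦8, 7↦5, 8↦0, 9↦10, 10↦8]  zeros at y ∈ {0, 3, 8}
  x = 2: [0↦5, 1↦9, 2↦8, 3↦8, 4↦4, 5↦2, 6↦8, 7↦6, 8↦2, 9↦2, 10↦1]  zeros at y ∈ ∅
  x = 3: [0↦0, 1↦5, 2↦5, 3↦6, 4↦3, 5↦2, 6↦9, 7↦8, 8↦5, 9↦6, 10↦6]  zeros at y ∈ {0}
  x = 4: [0↦2, 1↦8, 2↦9, 3↦0, 4↦9, 5↦9, 6↦6, 7↦6, 8↦4, 9↦6, 10↦7]  zeros at y ∈ {3}
  x = 5: [0↦6, 1↦2, 2↦4, 3↦7, 4↦6, 5↦7, 6↦5, 7↦6, 8↦5, 9↦8, 10↦10]  zeros at y ∈ ∅
  x = 6: [0↦7, 1↦4, 2↦7, 3↦0, 4↦0, 5↦2, 6↦1, 7↦3, 8↦3, 9↦7, 10↦10]  zeros at y ∈ {3, 4}
  x = 7: [0↦0, 1↦9, 2↦2, 3↦7, 4↦8, 5↦0, 6↦0, 7↦3, 8↦4, 9↦9, 10↦2]  zeros at y ∈ {0, 5, 6}
  x = 8: [0↦2, 1↦1, 2↦6, 3↦1, 4↦3, 5↦7, 6↦8, 7↦1, 8↦3, 9↦9, 10↦3]  zeros at y ∈ ∅
  x = 9: [0↦8, 1↦8, 2↦3, 3↦10, 4↦2, 5↦7, 6↦9, 7↦3, 8↦6, 9↦2, 10↦8]  zeros at y ∈ ∅
  x = 10: [0↦2, 1↦3, 2↦10, 3↦7, 4↦0, 5↦6, 6↦9, 7↦4, 8↦8, 9↦5, 10↦1]  zeros at y ∈ {4}
Collecting zeros: affine points = {(0, 2), (1, 0), (1, 3), (1, 8), (3, 0), (4, 3), (6, 3), (6, 4), (7, 0), (7, 5), (7, 6), (10, 4)}.
Total count |C(F_11)_aff| = 12.


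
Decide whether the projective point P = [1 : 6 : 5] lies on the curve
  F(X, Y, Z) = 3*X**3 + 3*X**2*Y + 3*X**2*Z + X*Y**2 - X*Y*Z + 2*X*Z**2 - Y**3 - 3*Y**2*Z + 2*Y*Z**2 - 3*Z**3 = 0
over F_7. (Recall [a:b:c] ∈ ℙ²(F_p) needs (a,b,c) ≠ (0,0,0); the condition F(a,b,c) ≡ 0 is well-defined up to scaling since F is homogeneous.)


F(1,6,5) ≡ 3 (mod 7); P is NOT on the curve.

Evaluate F(1, 6, 5) term-by-term (mod 7).
  3*X**3 ↦ 3·1·1·1 = 3
  3*X**2*Y ↦ 3·1·6·1 = 18
  3*X**2*Z ↦ 3·1·1·5 = 15
  X*Y**2 ↦ 1·1·36·1 = 36
  -X*Y*Z ↦ -1·1·6·5 = -30
  2*X*Z**2 ↦ 2·1·1·25 = 50
  -Y**3 ↦ -1·1·216·1 = -216
  -3*Y**2*Z ↦ -3·1·36·5 = -540
  2*Y*Z**2 ↦ 2·1·6·25 = 300
  -3*Z**3 ↦ -3·1·1·125 = -375
Sum: F(1, 6, 5) = (3) + (18) + (15) + (36) + (-30) + (50) + (-216) + (-540) + (300) + (-375) = -739.
Reducing mod 7: -739 ≡ 3 (mod 7).
Since F(a, b, c) ≡ 3 ≠ 0 (mod 7), P does NOT lie on the curve.


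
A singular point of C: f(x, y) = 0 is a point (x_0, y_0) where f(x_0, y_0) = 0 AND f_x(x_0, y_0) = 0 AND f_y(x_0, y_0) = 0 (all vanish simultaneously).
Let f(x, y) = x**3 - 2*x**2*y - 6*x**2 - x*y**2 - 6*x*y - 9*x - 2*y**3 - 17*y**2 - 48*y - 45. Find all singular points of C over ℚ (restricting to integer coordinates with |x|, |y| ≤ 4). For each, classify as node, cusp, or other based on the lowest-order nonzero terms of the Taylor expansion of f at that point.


Singular points: {(0, -3)}; classification: cusp.

Compute partial derivatives:
  f_x = 3*x**2 - 4*x*y - 12*x - y**2 - 6*y - 9.
  f_y = -2*x**2 - 2*x*y - 6*x - 6*y**2 - 34*y - 48.
Scan x_0 ∈ {−4, ..., 4}. For each x_0, f_y(x_0, y) is a polynomial in y; find its integer roots y ∈ {−4, ..., 4}, then test f_x and f at those candidates.
  x = -4: f_y(-4, y) = -6*y**2 - 26*y - 56; no integer root y with |y| ≤ 4.
  x = -3: f_y(-3, y) = -6*y**2 - 28*y - 48; no integer root y with |y| ≤ 4.
  x = -2: f_y(-2, y) = -6*y**2 - 30*y - 44; no integer root y with |y| ≤ 4.
  x = -1: f_y(-1, y) = -6*y**2 - 32*y - 44; no integer root y with |y| ≤ 4.
  x = 0: f_y(0, y) = -6*y**2 - 34*y - 48; vanishes at y ∈ {-3}. (0, -3): f_x = 0, f = 0 — SINGULAR.
  x = 1: f_y(1, y) = -6*y**2 - 36*y - 56; no integer root y with |y| ≤ 4.
  x = 2: f_y(2, y) = -6*y**2 - 38*y - 68; no integer root y with |y| ≤ 4.
  x = 3: f_y(3, y) = -6*y**2 - 40*y - 84; no integer root y with |y| ≤ 4.
  x = 4: f_y(4, y) = -6*y**2 - 42*y - 104; no integer root y with |y| ≤ 4.
Only singular point on the grid: (0, -3).
Classify: substitute x = 0 + u, y = -3 + v and expand: f = u**3 - 2*u**2*v - u*v**2 - 2*v**3 + v**2.
No constant or linear terms (consistent with a singular point). Quadratic part: v**2. Cubic part: u**3 - 2*u**2*v - u*v**2 - 2*v**3.
The quadratic part v**2 is a perfect square, so there is a single (double) tangent line v = 0, i.e. y = -3. Restricting the cubic part to that line (v = 0) leaves u**3 ≠ 0, so f is not divisible by v and the branch is v² ≈ -u**3 to lowest order — this is a cusp.
Classification: cusp.


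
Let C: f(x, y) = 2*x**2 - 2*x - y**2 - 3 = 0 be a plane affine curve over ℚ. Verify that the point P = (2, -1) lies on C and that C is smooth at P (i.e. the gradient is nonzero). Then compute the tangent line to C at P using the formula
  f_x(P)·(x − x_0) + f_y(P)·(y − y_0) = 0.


Tangent line at P: 6*x + 2*y - 10 = 0.

Step 1: f(2, -1) = 0, so P lies on C.
Step 2: partial derivatives
  f_x(x, y) = 4*x - 2, f_y(x, y) = -2*y.
  f_x(P) = 6, f_y(P) = 2 (gradient nonzero, so P is smooth).
Step 3: tangent line at P: 6·(x − 2) + 2·(y − -1) = 0.
Expanding: 6*x + 2*y - 10 = 0.


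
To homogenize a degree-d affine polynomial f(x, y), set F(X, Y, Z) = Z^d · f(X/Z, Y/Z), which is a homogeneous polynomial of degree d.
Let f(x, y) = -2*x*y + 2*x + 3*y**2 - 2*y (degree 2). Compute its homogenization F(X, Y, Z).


F(X, Y, Z) = -2*X*Y + 2*X*Z + 3*Y**2 - 2*Y*Z

deg(f) = 2.
Substitute x = X/Z, y = Y/Z into f, then multiply by Z^2.
  monomial -2·x^1·y^1 ↦ -2·X^1·Y^1·Z^0.
  monomial 2·x^1·y^0 ↦ 2·X^1·Y^0·Z^1.
  monomial 3·x^0·y^2 ↦ 3·X^0·Y^2·Z^0.
  monomial -2·x^0·y^1 ↦ -2·X^0·Y^1·Z^1.
Collecting: F(X, Y, Z) = -2*X*Y + 2*X*Z + 3*Y**2 - 2*Y*Z.


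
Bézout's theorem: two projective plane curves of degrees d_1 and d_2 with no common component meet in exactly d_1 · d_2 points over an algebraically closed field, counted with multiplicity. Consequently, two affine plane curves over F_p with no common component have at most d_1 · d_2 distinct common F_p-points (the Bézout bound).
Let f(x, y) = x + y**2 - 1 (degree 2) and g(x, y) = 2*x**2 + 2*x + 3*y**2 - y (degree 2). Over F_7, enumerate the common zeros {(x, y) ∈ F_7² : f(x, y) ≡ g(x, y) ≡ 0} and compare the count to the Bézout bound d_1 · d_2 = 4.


Common zeros: ∅; count = 0; Bézout bound = 4.

deg(f) = 2, deg(g) = 2, so Bézout bound = 4.
Scan x ∈ F_7. For each x, list the y ∈ F_7 with f(x, y) ≡ 0 and those with g(x, y) ≡ 0 (mod 7); the common zeros in that column are the intersection.
  x = 0: f ≡ 0 at y ∈ {1, 6}; g ≡ 0 at y ∈ {0, 5}; common: ∅.
  x = 1: f ≡ 0 at y ∈ {0}; g ≡ 0 at y ∈ {2, 3}; common: ∅.
  x = 2: f ≡ 0 at y ∈ ∅; g ≡ 0 at y ∈ {1, 4}; common: ∅.
  x = 3: f ≡ 0 at y ∈ ∅; g ≡ 0 at y ∈ {6}; common: ∅.
  x = 4: f ≡ 0 at y ∈ {2, 5}; g ≡ 0 at y ∈ {1, 4}; common: ∅.
  x = 5: f ≡ 0 at y ∈ ∅; g ≡ 0 at y ∈ {2, 3}; common: ∅.
  x = 6: f ≡ 0 at y ∈ {3, 4}; g ≡ 0 at y ∈ {0, 5}; common: ∅.
Collecting: common zeros = ∅, so the count is 0.
Comparison with the Bézout bound: 0 ≤ 4 = deg(f)·deg(g), as expected for curves with no common component (the affine F_7-count falls short of the bound because intersections may lie at infinity, over extension fields, or carry multiplicity).


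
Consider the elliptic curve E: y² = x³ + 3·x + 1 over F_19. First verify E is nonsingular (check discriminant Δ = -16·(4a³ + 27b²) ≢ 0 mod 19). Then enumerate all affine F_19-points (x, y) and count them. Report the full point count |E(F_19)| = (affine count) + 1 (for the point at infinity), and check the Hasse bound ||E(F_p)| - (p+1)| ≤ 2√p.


Affine points = {(0, 1), (0, 18), (1, 9), (1, 10), (4, 1), (4, 18), (6, 8), (6, 11), (7, 2), (7, 17), (8, 9), (8, 10), (9, 4), (9, 15), (10, 9), (10, 10), (11, 4), (11, 15), (12, 6), (12, 13), (15, 1), (15, 18), (17, 5), (17, 14), (18, 4), (18, 15)}; affine count = 26; |E(F_19)| = 27.

Discriminant check: Δ ∝ 4a³ + 27b² = 4·3³ + 27·1² = 4·27 + 27·1 ≡ 2 (mod 19). Nonzero ⇒ E is nonsingular.
For each x ∈ F_19, compute rhs = x³ + 3·x + 1 mod 19, then count y ∈ F_19 with y² ≡ rhs.
  x = 0: rhs = 1, matching y values: 1, 18 (2 points).
  x = 1: rhs = 5, matching y values: 9, 10 (2 points).
  x = 2: rhs = 15, matching y values: none (0 points).
  x = 3: rhs = 18, matching y values: none (0 points).
  x = 4: rhs = 1, matching y values: 1, 18 (2 points).
  x = 5: rhs = 8, matching y values: none (0 points).
  x = 6: rhs = 7, matching y values: 8, 11 (2 points).
  x = 7: rhs = 4, matching y values: 2, 17 (2 points).
  x = 8: rhs = 5, matching y values: 9, 10 (2 points).
  x = 9: rhs = 16, matching y values: 4, 15 (2 points).
  x = 10: rhs = 5, matching y values: 9, 10 (2 points).
  x = 11: rhs = 16, matching y values: 4, 15 (2 points).
  x = 12: rhs = 17, matching y values: 6, 13 (2 points).
  x = 13: rhs = 14, matching y values: none (0 points).
  x = 14: rhs = 13, matching y values: none (0 points).
  x = 15: rhs = 1, matching y values: 1, 18 (2 points).
  x = 16: rhs = 3, matching y values: none (0 points).
  x = 17: rhs = 6, matching y values: 5, 14 (2 points).
  x = 18: rhs = 16, matching y values: 4, 15 (2 points).
Total affine count: 26.
Full point count |E(F_19)| = 26 + 1 = 27.
Hasse bound: |27 − (19+1)| = |7| = 7 ≤ 2√19 ≈ 8.7178 ✓.


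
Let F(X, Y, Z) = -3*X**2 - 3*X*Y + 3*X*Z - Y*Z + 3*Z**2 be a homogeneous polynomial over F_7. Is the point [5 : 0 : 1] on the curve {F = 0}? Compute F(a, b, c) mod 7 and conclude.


F(5,0,1) ≡ 6 (mod 7); P is NOT on the curve.

Evaluate F(5, 0, 1) term-by-term (mod 7).
  -3*X**2 ↦ -3·25·1·1 = -75
  -3*X*Y ↦ -3·5·0·1 = 0
  3*X*Z ↦ 3·5·1·1 = 15
  -Y*Z ↦ -1·1·0·1 = 0
  3*Z**2 ↦ 3·1·1·1 = 3
Sum: F(5, 0, 1) = (-75) + (0) + (15) + (0) + (3) = -57.
Reducing mod 7: -57 ≡ 6 (mod 7).
Since F(a, b, c) ≡ 6 ≠ 0 (mod 7), P does NOT lie on the curve.


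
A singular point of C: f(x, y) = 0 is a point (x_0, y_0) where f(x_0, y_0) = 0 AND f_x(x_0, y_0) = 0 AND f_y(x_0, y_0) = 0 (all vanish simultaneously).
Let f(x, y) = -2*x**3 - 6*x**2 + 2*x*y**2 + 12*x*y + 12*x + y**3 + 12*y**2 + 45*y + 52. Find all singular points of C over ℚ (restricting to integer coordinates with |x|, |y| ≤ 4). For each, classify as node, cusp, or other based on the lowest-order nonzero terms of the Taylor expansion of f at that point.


Singular points: {(-1, -3)}; classification: cusp.

Compute partial derivatives:
  f_x = -6*x**2 - 12*x + 2*y**2 + 12*y + 12.
  f_y = 4*x*y + 12*x + 3*y**2 + 24*y + 45.
Scan x_0 ∈ {−4, ..., 4}. For each x_0, f_y(x_0, y) is a polynomial in y; find its integer roots y ∈ {−4, ..., 4}, then test f_x and f at those candidates.
  x = -4: f_y(-4, y) = 3*y**2 + 8*y - 3; vanishes at y ∈ {-3}. (-4, -3): f_x = -54 ≠ 0.
  x = -3: f_y(-3, y) = 3*y**2 + 12*y + 9; vanishes at y ∈ {-3, -1}. (-3, -3): f_x = -24 ≠ 0; (-3, -1): f_x = -16 ≠ 0.
  x = -2: f_y(-2, y) = 3*y**2 + 16*y + 21; vanishes at y ∈ {-3}. (-2, -3): f_x = -6 ≠ 0.
  x = -1: f_y(-1, y) = 3*y**2 + 20*y + 33; vanishes at y ∈ {-3}. (-1, -3): f_x = 0, f = 0 — SINGULAR.
  x = 0: f_y(0, y) = 3*y**2 + 24*y + 45; vanishes at y ∈ {-3}. (0, -3): f_x = -6 ≠ 0.
  x = 1: f_y(1, y) = 3*y**2 + 28*y + 57; vanishes at y ∈ {-3}. (1, -3): f_x = -24 ≠ 0.
  x = 2: f_y(2, y) = 3*y**2 + 32*y + 69; vanishes at y ∈ {-3}. (2, -3): f_x = -54 ≠ 0.
  x = 3: f_y(3, y) = 3*y**2 + 36*y + 81; vanishes at y ∈ {-3}. (3, -3): f_x = -96 ≠ 0.
  x = 4: f_y(4, y) = 3*y**2 + 40*y + 93; vanishes at y ∈ {-3}. (4, -3): f_x = -150 ≠ 0.
Only singular point on the grid: (-1, -3).
Classify: substitute x = -1 + u, y = -3 + v and expand: f = -2*u**3 + 2*u*v**2 + v**3 + v**2.
No constant or linear terms (consistent with a singular point). Quadratic part: v**2. Cubic part: -2*u**3 + 2*u*v**2 + v**3.
The quadratic part v**2 is a perfect square, so there is a single (double) tangent line v = 0, i.e. y = -3. Restricting the cubic part to that line (v = 0) leaves -2*u**3 ≠ 0, so f is not divisible by v and the branch is v² ≈ 2*u**3 to lowest order — this is a cusp.
Classification: cusp.


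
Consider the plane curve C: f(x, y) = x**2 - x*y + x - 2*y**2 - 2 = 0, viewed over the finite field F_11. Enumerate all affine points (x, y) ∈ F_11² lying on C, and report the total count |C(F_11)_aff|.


Affine F_11-points: {(1, 0), (1, 5), (2, 1), (2, 9), (3, 5), (3, 10), (6, 9), (6, 10), (9, 0), (9, 1)}; count = 10.

For each of the 121 pairs (x, y) ∈ F_11², evaluate f(x, y) mod 11. Record the zeros.
  x = 0: [0↦9, 1↦7, 2↦1, 3↦2, 4↦10, 5↦3, 6↦3, 7↦10, 8↦2, 9↦1, 10↦7]  zeros at y ∈ ∅
  x = 1: [0↦0, 1↦8, 2↦1, 3↦1, 4↦8, 5↦0, 6↦10, 7↦5, 8↦7, 9↦5, 10↦10]  zeros at y ∈ {0, 5}
  x = 2: [0↦4, 1↦0, 2↦3, 3↦2, 4↦8, 5↦10, 6↦8, 7↦2, 8↦3, 9↦0, 10↦4]  zeros at y ∈ {1, 9}
  x = 3: [0↦10, 1↦5, 2↦7, 3↦5, 4↦10, 5↦0, 6↦8, 7↦1, 8↦1, 9↦8, 10↦0]  zeros at y ∈ {5, 10}
  x = 4: [0↦7, 1↦1, 2↦2, 3↦10, 4↦3, 5↦3, 6↦10, 7↦2, 8↦1, 9↦7, 10↦9]  zeros at y ∈ ∅
  x = 5: [0↦6, 1↦10, 2↦10, 3↦6, 4↦9, 5↦8, 6↦3, 7↦5, 8↦3, 9↦8, 10↦9]  zeros at y ∈ ∅
  x = 6: [0↦7, 1↦10, 2↦9, 3↦4, 4↦6, 5↦4, 6↦9, 7↦10, 8↦7, 9↦0, 10↦0]  zeros at y ∈ {9, 10}
  x = 7: [0↦10, 1↦1, 2↦10, 3↦4, 4↦5, 5↦2, 6↦6, 7↦6, 8↦2, 9↦5, 10↦4]  zeros at y ∈ ∅
  x = 8: [0↦4, 1↦5, 2↦2, 3↦6, 4↦6, 5↦2, 6↦5, 7↦4, 8↦10, 9↦1, 10↦10]  zeros at y ∈ ∅
  x = 9: [0↦0, 1↦0, 2↦7, 3↦10, 4↦9, 5↦4, 6↦6, 7↦4, 8↦9, 9↦10, 10↦7]  zeros at y ∈ {0, 1}
  x = 10: [0↦9, 1↦8, 2↦3, 3↦5, 4↦3, 5↦8, 6↦9, 7↦6, 8↦10, 9↦10, 10↦6]  zeros at y ∈ ∅
Collecting zeros: affine points = {(1, 0), (1, 5), (2, 1), (2, 9), (3, 5), (3, 10), (6, 9), (6, 10), (9, 0), (9, 1)}.
Total count |C(F_11)_aff| = 10.


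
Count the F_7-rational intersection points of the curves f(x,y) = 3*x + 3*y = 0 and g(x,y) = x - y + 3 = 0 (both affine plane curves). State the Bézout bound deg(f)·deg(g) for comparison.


Common zeros: {(2, 5)}; count = 1; Bézout bound = 1.

deg(f) = 1, deg(g) = 1, so Bézout bound = 1.
Scan x ∈ F_7. For each x, list the y ∈ F_7 with f(x, y) ≡ 0 and those with g(x, y) ≡ 0 (mod 7); the common zeros in that column are the intersection.
  x = 0: f ≡ 0 at y ∈ {0}; g ≡ 0 at y ∈ {3}; common: ∅.
  x = 1: f ≡ 0 at y ∈ {6}; g ≡ 0 at y ∈ {4}; common: ∅.
  x = 2: f ≡ 0 at y ∈ {5}; g ≡ 0 at y ∈ {5}; common: {5}.
  x = 3: f ≡ 0 at y ∈ {4}; g ≡ 0 at y ∈ {6}; common: ∅.
  x = 4: f ≡ 0 at y ∈ {3}; g ≡ 0 at y ∈ {0}; common: ∅.
  x = 5: f ≡ 0 at y ∈ {2}; g ≡ 0 at y ∈ {1}; common: ∅.
  x = 6: f ≡ 0 at y ∈ {1}; g ≡ 0 at y ∈ {2}; common: ∅.
Collecting: common zeros = {(2, 5)}, so the count is 1.
Comparison with the Bézout bound: 1 ≤ 1 = deg(f)·deg(g), as expected for curves with no common component (the bound is attained).


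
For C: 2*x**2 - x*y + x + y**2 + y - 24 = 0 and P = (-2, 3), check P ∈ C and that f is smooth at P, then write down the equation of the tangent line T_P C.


Tangent line at P: -10*x + 9*y - 47 = 0.

Step 1: f(-2, 3) = 0, so P lies on C.
Step 2: partial derivatives
  f_x(x, y) = 4*x - y + 1, f_y(x, y) = -x + 2*y + 1.
  f_x(P) = -10, f_y(P) = 9 (gradient nonzero, so P is smooth).
Step 3: tangent line at P: -10·(x − -2) + 9·(y − 3) = 0.
Expanding: -10*x + 9*y - 47 = 0.


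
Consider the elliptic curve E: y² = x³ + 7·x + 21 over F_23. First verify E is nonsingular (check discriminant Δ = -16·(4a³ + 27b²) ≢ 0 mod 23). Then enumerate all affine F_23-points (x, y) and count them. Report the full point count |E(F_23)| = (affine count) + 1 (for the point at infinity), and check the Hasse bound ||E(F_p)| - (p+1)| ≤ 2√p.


Affine points = {(1, 11), (1, 12), (3, 0), (6, 7), (6, 16), (9, 10), (9, 13), (11, 7), (11, 16), (12, 4), (12, 19), (13, 3), (13, 20), (17, 4), (17, 19), (22, 6), (22, 17)}; affine count = 17; |E(F_23)| = 18.

Discriminant check: Δ ∝ 4a³ + 27b² = 4·7³ + 27·21² = 4·343 + 27·441 ≡ 8 (mod 23). Nonzero ⇒ E is nonsingular.
For each x ∈ F_23, compute rhs = x³ + 7·x + 21 mod 23, then count y ∈ F_23 with y² ≡ rhs.
  x = 0: rhs = 21, matching y values: none (0 points).
  x = 1: rhs = 6, matching y values: 11, 12 (2 points).
  x = 2: rhs = 20, matching y values: none (0 points).
  x = 3: rhs = 0, matching y values: 0 (1 points).
  x = 4: rhs = 21, matching y values: none (0 points).
  x = 5: rhs = 20, matching y values: none (0 points).
  x = 6: rhs = 3, matching y values: 7, 16 (2 points).
  x = 7: rhs = 22, matching y values: none (0 points).
  x = 8: rhs = 14, matching y values: none (0 points).
  x = 9: rhs = 8, matching y values: 10, 13 (2 points).
  x = 10: rhs = 10, matching y values: none (0 points).
  x = 11: rhs = 3, matching y values: 7, 16 (2 points).
  x = 12: rhs = 16, matching y values: 4, 19 (2 points).
  x = 13: rhs = 9, matching y values: 3, 20 (2 points).
  x = 14: rhs = 11, matching y values: none (0 points).
  x = 15: rhs = 5, matching y values: none (0 points).
  x = 16: rhs = 20, matching y values: none (0 points).
  x = 17: rhs = 16, matching y values: 4, 19 (2 points).
  x = 18: rhs = 22, matching y values: none (0 points).
  x = 19: rhs = 21, matching y values: none (0 points).
  x = 20: rhs = 19, matching y values: none (0 points).
  x = 21: rhs = 22, matching y values: none (0 points).
  x = 22: rhs = 13, matching y values: 6, 17 (2 points).
Total affine count: 17.
Full point count |E(F_23)| = 17 + 1 = 18.
Hasse bound: |18 − (23+1)| = |-6| = 6 ≤ 2√23 ≈ 9.5917 ✓.


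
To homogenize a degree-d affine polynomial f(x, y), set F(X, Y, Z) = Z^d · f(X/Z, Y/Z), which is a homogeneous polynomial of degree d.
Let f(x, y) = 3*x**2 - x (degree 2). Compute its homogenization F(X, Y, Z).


F(X, Y, Z) = 3*X**2 - X*Z

deg(f) = 2.
Substitute x = X/Z, y = Y/Z into f, then multiply by Z^2.
  monomial 3·x^2·y^0 ↦ 3·X^2·Y^0·Z^0.
  monomial -1·x^1·y^0 ↦ -1·X^1·Y^0·Z^1.
Collecting: F(X, Y, Z) = 3*X**2 - X*Z.


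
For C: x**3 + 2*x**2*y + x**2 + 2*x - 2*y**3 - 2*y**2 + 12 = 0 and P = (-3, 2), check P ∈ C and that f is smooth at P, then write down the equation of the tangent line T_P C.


Tangent line at P: -x - 14*y + 25 = 0.

Step 1: f(-3, 2) = 0, so P lies on C.
Step 2: partial derivatives
  f_x(x, y) = 3*x**2 + 4*x*y + 2*x + 2, f_y(x, y) = 2*x**2 - 6*y**2 - 4*y.
  f_x(P) = -1, f_y(P) = -14 (gradient nonzero, so P is smooth).
Step 3: tangent line at P: -1·(x − -3) + -14·(y − 2) = 0.
Expanding: -x - 14*y + 25 = 0.


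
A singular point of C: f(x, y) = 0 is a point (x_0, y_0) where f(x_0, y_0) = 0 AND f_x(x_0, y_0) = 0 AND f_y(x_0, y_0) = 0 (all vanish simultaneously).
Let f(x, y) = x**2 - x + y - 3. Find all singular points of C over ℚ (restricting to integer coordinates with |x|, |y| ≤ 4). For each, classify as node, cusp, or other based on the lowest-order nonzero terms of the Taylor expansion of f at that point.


No singular points in the scanned grid; C is smooth there.

Compute partial derivatives:
  f_x = 2*x - 1.
  f_y = 1.
f_y = 1 is a nonzero constant, so f_y never vanishes: no point (x, y) can satisfy f = f_x = f_y = 0. In particular no (x, y) ∈ {−4, ..., 4}² is singular; the curve is smooth.


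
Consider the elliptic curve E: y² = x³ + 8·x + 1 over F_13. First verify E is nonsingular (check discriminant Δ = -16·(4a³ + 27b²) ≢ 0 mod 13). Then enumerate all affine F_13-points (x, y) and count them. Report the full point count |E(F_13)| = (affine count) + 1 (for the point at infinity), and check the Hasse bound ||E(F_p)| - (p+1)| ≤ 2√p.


Affine points = {(0, 1), (0, 12), (1, 6), (1, 7), (2, 5), (2, 8), (3, 0), (5, 6), (5, 7), (7, 6), (7, 7), (9, 3), (9, 10), (11, 4), (11, 9)}; affine count = 15; |E(F_13)| = 16.

Discriminant check: Δ ∝ 4a³ + 27b² = 4·8³ + 27·1² = 4·512 + 27·1 ≡ 8 (mod 13). Nonzero ⇒ E is nonsingular.
For each x ∈ F_13, compute rhs = x³ + 8·x + 1 mod 13, then count y ∈ F_13 with y² ≡ rhs.
  x = 0: rhs = 1, matching y values: 1, 12 (2 points).
  x = 1: rhs = 10, matching y values: 6, 7 (2 points).
  x = 2: rhs = 12, matching y values: 5, 8 (2 points).
  x = 3: rhs = 0, matching y values: 0 (1 points).
  x = 4: rhs = 6, matching y values: none (0 points).
  x = 5: rhs = 10, matching y values: 6, 7 (2 points).
  x = 6: rhs = 5, matching y values: none (0 points).
  x = 7: rhs = 10, matching y values: 6, 7 (2 points).
  x = 8: rhs = 5, matching y values: none (0 points).
  x = 9: rhs = 9, matching y values: 3, 10 (2 points).
  x = 10: rhs = 2, matching y values: none (0 points).
  x = 11: rhs = 3, matching y values: 4, 9 (2 points).
  x = 12: rhs = 5, matching y values: none (0 points).
Total affine count: 15.
Full point count |E(F_13)| = 15 + 1 = 16.
Hasse bound: |16 − (13+1)| = |2| = 2 ≤ 2√13 ≈ 7.2111 ✓.


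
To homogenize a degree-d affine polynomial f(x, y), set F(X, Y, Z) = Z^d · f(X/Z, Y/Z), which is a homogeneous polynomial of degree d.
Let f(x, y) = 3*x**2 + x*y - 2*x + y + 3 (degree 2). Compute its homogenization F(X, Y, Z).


F(X, Y, Z) = 3*X**2 + X*Y - 2*X*Z + Y*Z + 3*Z**2

deg(f) = 2.
Substitute x = X/Z, y = Y/Z into f, then multiply by Z^2.
  monomial 3·x^2·y^0 ↦ 3·X^2·Y^0·Z^0.
  monomial 1·x^1·y^1 ↦ 1·X^1·Y^1·Z^0.
  monomial -2·x^1·y^0 ↦ -2·X^1·Y^0·Z^1.
  monomial 1·x^0·y^1 ↦ 1·X^0·Y^1·Z^1.
  monomial 3·x^0·y^0 ↦ 3·X^0·Y^0·Z^2.
Collecting: F(X, Y, Z) = 3*X**2 + X*Y - 2*X*Z + Y*Z + 3*Z**2.


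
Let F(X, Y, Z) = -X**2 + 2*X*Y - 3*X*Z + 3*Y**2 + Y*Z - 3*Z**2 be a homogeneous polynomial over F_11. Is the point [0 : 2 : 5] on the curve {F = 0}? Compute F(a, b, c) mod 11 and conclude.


F(0,2,5) ≡ 2 (mod 11); P is NOT on the curve.

Evaluate F(0, 2, 5) term-by-term (mod 11).
  -X**2 ↦ -1·0·1·1 = 0
  2*X*Y ↦ 2·0·2·1 = 0
  -3*X*Z ↦ -3·0·1·5 = 0
  3*Y**2 ↦ 3·1·4·1 = 12
  Y*Z ↦ 1·1·2·5 = 10
  -3*Z**2 ↦ -3·1·1·25 = -75
Sum: F(0, 2, 5) = (0) + (0) + (0) + (12) + (10) + (-75) = -53.
Reducing mod 11: -53 ≡ 2 (mod 11).
Since F(a, b, c) ≡ 2 ≠ 0 (mod 11), P does NOT lie on the curve.


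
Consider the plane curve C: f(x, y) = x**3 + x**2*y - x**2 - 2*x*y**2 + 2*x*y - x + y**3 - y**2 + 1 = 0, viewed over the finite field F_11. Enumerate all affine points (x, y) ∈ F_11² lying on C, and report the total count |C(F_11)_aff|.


Affine F_11-points: {(0, 9), (1, 0), (2, 10), (3, 7), (4, 10), (5, 1), (5, 5), (7, 10), (9, 2), (10, 0), (10, 3), (10, 7)}; count = 12.

For each of the 121 pairs (x, y) ∈ F_11², evaluate f(x, y) mod 11. Record the zeros.
  x = 0: [0↦1, 1↦1, 2↦5, 3↦8, 4↦5, 5↦2, 6↦5, 7↦9, 8↦9, 9↦0, 10↦10]  zeros at y ∈ {9}
  x = 1: [0↦0, 1↦1, 2↦2, 3↦9, 4↦6, 5↦10, 6↦5, 7↦8, 8↦3, 9↦7, 10↦4]  zeros at y ∈ {0}
  x = 2: [0↦3, 1↦7, 2↦7, 3↦9, 4↦8, 5↦10, 6↦10, 7↦3, 8↦6, 9↦3, 10↦0]  zeros at y ∈ {10}
  x = 3: [0↦5, 1↦3, 2↦4, 3↦3, 4↦6, 5↦8, 6↦4, 7↦0, 8↦2, 9↦5, 10↦4]  zeros at y ∈ {7}
  x = 4: [0↦1, 1↦6, 2↦10, 3↦8, 4↦6, 5↦10, 6↦4, 7↦5, 8↦8, 9↦8, 10↦0]  zeros at y ∈ {10}
  x = 5: [0↦8, 1↦0, 2↦9, 3↦8, 4↦3, 5↦0, 6↦5, 7↦2, 8↦8, 9↦7, 10↦5]  zeros at y ∈ {1, 5}
  x = 6: [0↦10, 1↦2, 2↦7, 3↦9, 4↦3, 5↦6, 6↦2, 7↦8, 8↦8, 9↦8, 10↦3]  zeros at y ∈ ∅
  x = 7: [0↦2, 1↦7, 2↦10, 3↦6, 4↦1, 5↦1, 6↦1, 7↦7, 8↦3, 9↦6, 10↦0]  zeros at y ∈ {10}
  x = 8: [0↦1, 1↦10, 2↦2, 3↦5, 4↦3, 5↦2, 6↦8, 7↦5, 8↦10, 9↦7, 10↦2]  zeros at y ∈ ∅
  x = 9: [0↦2, 1↦6, 2↦0, 3↦1, 4↦4, 5↦4, 6↦7, 7↦8, 8↦2, 9↦6, 10↦4]  zeros at y ∈ {2}
  x = 10: [0↦0, 1↦1, 2↦10, 3↦0, 4↦10, 5↦2, 6↦4, 7↦0, 8↦7, 9↦9, 10↦1]  zeros at y ∈ {0, 3, 7}
Collecting zeros: affine points = {(0, 9), (1, 0), (2, 10), (3, 7), (4, 10), (5, 1), (5, 5), (7, 10), (9, 2), (10, 0), (10, 3), (10, 7)}.
Total count |C(F_11)_aff| = 12.


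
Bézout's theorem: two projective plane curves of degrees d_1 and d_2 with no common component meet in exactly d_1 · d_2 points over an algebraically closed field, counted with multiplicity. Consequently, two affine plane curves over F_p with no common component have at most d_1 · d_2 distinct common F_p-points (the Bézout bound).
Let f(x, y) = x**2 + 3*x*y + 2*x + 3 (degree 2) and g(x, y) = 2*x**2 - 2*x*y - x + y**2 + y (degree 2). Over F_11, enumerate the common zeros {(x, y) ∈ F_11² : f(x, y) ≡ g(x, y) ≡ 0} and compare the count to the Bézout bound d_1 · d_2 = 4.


Common zeros: {(4, 6)}; count = 1; Bézout bound = 4.

deg(f) = 2, deg(g) = 2, so Bézout bound = 4.
Scan x ∈ F_11. For each x, list the y ∈ F_11 with f(x, y) ≡ 0 and those with g(x, y) ≡ 0 (mod 11); the common zeros in that column are the intersection.
  x = 0: f ≡ 0 at y ∈ ∅; g ≡ 0 at y ∈ {0, 10}; common: ∅.
  x = 1: f ≡ 0 at y ∈ {9}; g ≡ 0 at y ∈ ∅; common: ∅.
  x = 2: f ≡ 0 at y ∈ {0}; g ≡ 0 at y ∈ ∅; common: ∅.
  x = 3: f ≡ 0 at y ∈ {9}; g ≡ 0 at y ∈ {1, 4}; common: ∅.
  x = 4: f ≡ 0 at y ∈ {6}; g ≡ 0 at y ∈ {1, 6}; common: {6}.
  x = 5: f ≡ 0 at y ∈ {7}; g ≡ 0 at y ∈ {10}; common: ∅.
  x = 6: f ≡ 0 at y ∈ {10}; g ≡ 0 at y ∈ {0}; common: ∅.
  x = 7: f ≡ 0 at y ∈ {0}; g ≡ 0 at y ∈ {4, 9}; common: ∅.
  x = 8: f ≡ 0 at y ∈ {8}; g ≡ 0 at y ∈ {6, 9}; common: ∅.
  x = 9: f ≡ 0 at y ∈ {6}; g ≡ 0 at y ∈ ∅; common: ∅.
  x = 10: f ≡ 0 at y ∈ {8}; g ≡ 0 at y ∈ ∅; common: ∅.
Collecting: common zeros = {(4, 6)}, so the count is 1.
Comparison with the Bézout bound: 1 ≤ 4 = deg(f)·deg(g), as expected for curves with no common component (the affine F_11-count falls short of the bound because intersections may lie at infinity, over extension fields, or carry multiplicity).


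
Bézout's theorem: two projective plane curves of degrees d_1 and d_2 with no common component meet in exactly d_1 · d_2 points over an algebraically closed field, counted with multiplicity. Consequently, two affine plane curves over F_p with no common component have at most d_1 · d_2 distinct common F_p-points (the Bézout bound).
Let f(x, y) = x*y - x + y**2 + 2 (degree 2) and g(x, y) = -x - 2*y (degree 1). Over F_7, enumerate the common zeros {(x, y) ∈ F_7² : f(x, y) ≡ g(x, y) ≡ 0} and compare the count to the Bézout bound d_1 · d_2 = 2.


Common zeros: ∅; count = 0; Bézout bound = 2.

deg(f) = 2, deg(g) = 1, so Bézout bound = 2.
Scan x ∈ F_7. For each x, list the y ∈ F_7 with f(x, y) ≡ 0 and those with g(x, y) ≡ 0 (mod 7); the common zeros in that column are the intersection.
  x = 0: f ≡ 0 at y ∈ ∅; g ≡ 0 at y ∈ {0}; common: ∅.
  x = 1: f ≡ 0 at y ∈ {2, 4}; g ≡ 0 at y ∈ {3}; common: ∅.
  x = 2: f ≡ 0 at y ∈ {0, 5}; g ≡ 0 at y ∈ {6}; common: ∅.
  x = 3: f ≡ 0 at y ∈ ∅; g ≡ 0 at y ∈ {2}; common: ∅.
  x = 4: f ≡ 0 at y ∈ ∅; g ≡ 0 at y ∈ {5}; common: ∅.
  x = 5: f ≡ 0 at y ∈ {3, 6}; g ≡ 0 at y ∈ {1}; common: ∅.
  x = 6: f ≡ 0 at y ∈ ∅; g ≡ 0 at y ∈ {4}; common: ∅.
Collecting: common zeros = ∅, so the count is 0.
Comparison with the Bézout bound: 0 ≤ 2 = deg(f)·deg(g), as expected for curves with no common component (the affine F_7-count falls short of the bound because intersections may lie at infinity, over extension fields, or carry multiplicity).


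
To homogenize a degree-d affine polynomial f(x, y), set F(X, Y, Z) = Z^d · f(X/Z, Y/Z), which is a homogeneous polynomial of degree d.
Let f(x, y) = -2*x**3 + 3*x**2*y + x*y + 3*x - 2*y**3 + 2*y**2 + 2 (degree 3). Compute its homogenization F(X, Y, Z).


F(X, Y, Z) = -2*X**3 + 3*X**2*Y + X*Y*Z + 3*X*Z**2 - 2*Y**3 + 2*Y**2*Z + 2*Z**3

deg(f) = 3.
Substitute x = X/Z, y = Y/Z into f, then multiply by Z^3.
  monomial -2·x^3·y^0 ↦ -2·X^3·Y^0·Z^0.
  monomial 3·x^2·y^1 ↦ 3·X^2·Y^1·Z^0.
  monomial 1·x^1·y^1 ↦ 1·X^1·Y^1·Z^1.
  monomial 3·x^1·y^0 ↦ 3·X^1·Y^0·Z^2.
  monomial -2·x^0·y^3 ↦ -2·X^0·Y^3·Z^0.
  monomial 2·x^0·y^2 ↦ 2·X^0·Y^2·Z^1.
  monomial 2·x^0·y^0 ↦ 2·X^0·Y^0·Z^3.
Collecting: F(X, Y, Z) = -2*X**3 + 3*X**2*Y + X*Y*Z + 3*X*Z**2 - 2*Y**3 + 2*Y**2*Z + 2*Z**3.


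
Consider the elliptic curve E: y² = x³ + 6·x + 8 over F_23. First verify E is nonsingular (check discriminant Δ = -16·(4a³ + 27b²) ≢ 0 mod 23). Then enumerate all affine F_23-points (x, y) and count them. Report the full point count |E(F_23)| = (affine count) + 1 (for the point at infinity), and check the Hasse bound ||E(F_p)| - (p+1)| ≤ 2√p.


Affine points = {(0, 10), (0, 13), (4, 2), (4, 21), (5, 5), (5, 18), (7, 5), (7, 18), (8, 4), (8, 19), (9, 3), (9, 20), (11, 5), (11, 18), (13, 11), (13, 12), (15, 0), (17, 3), (17, 20), (19, 9), (19, 14), (20, 3), (20, 20), (22, 1), (22, 22)}; affine count = 25; |E(F_23)| = 26.

Discriminant check: Δ ∝ 4a³ + 27b² = 4·6³ + 27·8² = 4·216 + 27·64 ≡ 16 (mod 23). Nonzero ⇒ E is nonsingular.
For each x ∈ F_23, compute rhs = x³ + 6·x + 8 mod 23, then count y ∈ F_23 with y² ≡ rhs.
  x = 0: rhs = 8, matching y values: 10, 13 (2 points).
  x = 1: rhs = 15, matching y values: none (0 points).
  x = 2: rhs = 5, matching y values: none (0 points).
  x = 3: rhs = 7, matching y values: none (0 points).
  x = 4: rhs = 4, matching y values: 2, 21 (2 points).
  x = 5: rhs = 2, matching y values: 5, 18 (2 points).
  x = 6: rhs = 7, matching y values: none (0 points).
  x = 7: rhs = 2, matching y values: 5, 18 (2 points).
  x = 8: rhs = 16, matching y values: 4, 19 (2 points).
  x = 9: rhs = 9, matching y values: 3, 20 (2 points).
  x = 10: rhs = 10, matching y values: none (0 points).
  x = 11: rhs = 2, matching y values: 5, 18 (2 points).
  x = 12: rhs = 14, matching y values: none (0 points).
  x = 13: rhs = 6, matching y values: 11, 12 (2 points).
  x = 14: rhs = 7, matching y values: none (0 points).
  x = 15: rhs = 0, matching y values: 0 (1 points).
  x = 16: rhs = 14, matching y values: none (0 points).
  x = 17: rhs = 9, matching y values: 3, 20 (2 points).
  x = 18: rhs = 14, matching y values: none (0 points).
  x = 19: rhs = 12, matching y values: 9, 14 (2 points).
  x = 20: rhs = 9, matching y values: 3, 20 (2 points).
  x = 21: rhs = 11, matching y values: none (0 points).
  x = 22: rhs = 1, matching y values: 1, 22 (2 points).
Total affine count: 25.
Full point count |E(F_23)| = 25 + 1 = 26.
Hasse bound: |26 − (23+1)| = |2| = 2 ≤ 2√23 ≈ 9.5917 ✓.


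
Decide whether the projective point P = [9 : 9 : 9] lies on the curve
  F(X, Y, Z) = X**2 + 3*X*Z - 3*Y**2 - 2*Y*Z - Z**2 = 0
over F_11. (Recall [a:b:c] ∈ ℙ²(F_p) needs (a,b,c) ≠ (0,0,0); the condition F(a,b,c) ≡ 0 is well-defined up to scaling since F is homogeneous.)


F(9,9,9) ≡ 3 (mod 11); P is NOT on the curve.

Evaluate F(9, 9, 9) term-by-term (mod 11).
  X**2 ↦ 1·81·1·1 = 81
  3*X*Z ↦ 3·9·1·9 = 243
  -3*Y**2 ↦ -3·1·81·1 = -243
  -2*Y*Z ↦ -2·1·9·9 = -162
  -Z**2 ↦ -1·1·1·81 = -81
Sum: F(9, 9, 9) = (81) + (243) + (-243) + (-162) + (-81) = -162.
Reducing mod 11: -162 ≡ 3 (mod 11).
Since F(a, b, c) ≡ 3 ≠ 0 (mod 11), P does NOT lie on the curve.


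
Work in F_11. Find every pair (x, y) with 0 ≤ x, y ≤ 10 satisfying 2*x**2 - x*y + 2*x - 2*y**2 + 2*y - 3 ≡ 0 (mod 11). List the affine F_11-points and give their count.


Affine F_11-points: {(1, 1), (1, 5), (3, 2), (3, 3), (4, 1), (4, 9), (5, 6), (5, 9), (6, 4), (6, 5), (8, 2), (8, 6)}; count = 12.

For each of the 121 pairs (x, y) ∈ F_11², evaluate f(x, y) mod 11. Record the zeros.
  x = 0: [0↦8, 1↦8, 2↦4, 3↦7, 4↦6, 5↦1, 6↦3, 7↦1, 8↦6, 9↦7, 10↦4]  zeros at y ∈ ∅
  x = 1: [0↦1, 1↦0, 2↦6, 3↦8, 4↦6, 5↦0, 6↦1, 7↦9, 8↦2, 9↦2, 10↦9]  zeros at y ∈ {1, 5}
  x = 2: [0↦9, 1↦7, 2↦1, 3↦2, 4↦10, 5↦3, 6↦3, 7↦10, 8↦2, 9↦1, 10↦7]  zeros at y ∈ ∅
  x = 3: [0↦10, 1↦7, 2↦0, 3↦0, 4↦7, 5↦10, 6↦9, 7↦4, 8↦6, 9↦4, 10↦9]  zeros at y ∈ {2, 3}
  x = 4: [0↦4, 1↦0, 2↦3, 3↦2, 4↦8, 5↦10, 6↦8, 7↦2, 8↦3, 9↦0, 10↦4]  zeros at y ∈ {1, 9}
  x = 5: [0↦2, 1↦8, 2↦10, 3↦8, 4↦2, 5↦3, 6↦0, 7↦4, 8↦4, 9↦0, 10↦3]  zeros at y ∈ {6, 9}
  x = 6: [0↦4, 1↦9, 2↦10, 3↦7, 4↦0, 5↦0, 6↦7, 7↦10, 8↦9, 9↦4, 10↦6]  zeros at y ∈ {4, 5}
  x = 7: [0↦10, 1↦3, 2↦3, 3↦10, 4↦2, 5↦1, 6↦7, 7↦9, 8↦7, 9↦1, 10↦2]  zeros at y ∈ ∅
  x = 8: [0↦9, 1↦1, 2↦0, 3↦6, 4↦8, 5↦6, 6↦0, 7↦1, 8↦9, 9↦2, 10↦2]  zeros at y ∈ {2, 6}
  x = 9: [0↦1, 1↦3, 2↦1, 3↦6, 4↦7, 5↦4, 6↦8, 7↦8, 8↦4, 9↦7, 10↦6]  zeros at y ∈ ∅
  x = 10: [0↦8, 1↦9, 2↦6, 3↦10, 4↦10, 5↦6, 6↦9, 7↦8, 8↦3, 9↦5, 10↦3]  zeros at y ∈ ∅
Collecting zeros: affine points = {(1, 1), (1, 5), (3, 2), (3, 3), (4, 1), (4, 9), (5, 6), (5, 9), (6, 4), (6, 5), (8, 2), (8, 6)}.
Total count |C(F_11)_aff| = 12.
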